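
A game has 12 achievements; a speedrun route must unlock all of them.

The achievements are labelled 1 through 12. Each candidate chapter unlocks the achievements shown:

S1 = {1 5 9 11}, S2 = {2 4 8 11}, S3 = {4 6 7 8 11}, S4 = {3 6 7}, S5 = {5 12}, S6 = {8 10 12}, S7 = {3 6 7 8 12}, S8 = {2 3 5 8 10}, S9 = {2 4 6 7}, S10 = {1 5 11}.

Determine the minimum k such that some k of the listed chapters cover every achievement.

4

Take {S1, S3, S5, S8}. Their union is {1, 2, 3, 4, 5, 6, 7, 8, 9, 10, 11, 12}, which is all 12 achievements.
No 3 of the 10 chapters cover everything (all 120 combinations miss at least one achievement), so 4 is optimal.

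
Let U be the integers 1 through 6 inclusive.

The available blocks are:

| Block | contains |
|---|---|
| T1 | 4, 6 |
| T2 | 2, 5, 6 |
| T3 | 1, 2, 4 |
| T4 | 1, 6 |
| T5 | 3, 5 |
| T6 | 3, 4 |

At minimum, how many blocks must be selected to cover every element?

Take {T2, T3, T6}. Their union is {1, 2, 3, 4, 5, 6}, which is all 6 elements.
No 2 of the 6 blocks cover everything (all 15 combinations miss at least one element), so 3 is optimal.

3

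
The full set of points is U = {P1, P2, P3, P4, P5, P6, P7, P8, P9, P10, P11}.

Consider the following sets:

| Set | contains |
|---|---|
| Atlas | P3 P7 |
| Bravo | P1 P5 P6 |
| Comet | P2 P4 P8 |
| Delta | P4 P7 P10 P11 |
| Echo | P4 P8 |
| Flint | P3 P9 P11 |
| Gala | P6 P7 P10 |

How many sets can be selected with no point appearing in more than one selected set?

3

Bravo, Comet, Flint are pairwise disjoint (Bravo={P1,P5,P6}; Comet={P2,P4,P8}; Flint={P3,P9,P11}).
Every remaining set overlaps one of these, and no 4 of the listed sets are pairwise disjoint, so 3 is the maximum.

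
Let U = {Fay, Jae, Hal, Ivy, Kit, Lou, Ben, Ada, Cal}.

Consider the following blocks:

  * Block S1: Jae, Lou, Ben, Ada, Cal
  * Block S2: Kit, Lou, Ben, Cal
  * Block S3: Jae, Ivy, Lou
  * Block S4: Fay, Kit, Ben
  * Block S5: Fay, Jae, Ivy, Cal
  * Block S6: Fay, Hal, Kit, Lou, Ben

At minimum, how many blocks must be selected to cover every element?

S1, S3, and S6 cover everything between them: the union {Fay, Jae, Hal, Ivy, Kit, Lou, Ben, Ada, Cal} is all of U.
Only S6 contains Hal, so S6 is forced; the remaining 4 elements need at least 2 more blocks (each remaining block adds at most 3) — so at least 3 blocks are needed, and 3 is optimal.

3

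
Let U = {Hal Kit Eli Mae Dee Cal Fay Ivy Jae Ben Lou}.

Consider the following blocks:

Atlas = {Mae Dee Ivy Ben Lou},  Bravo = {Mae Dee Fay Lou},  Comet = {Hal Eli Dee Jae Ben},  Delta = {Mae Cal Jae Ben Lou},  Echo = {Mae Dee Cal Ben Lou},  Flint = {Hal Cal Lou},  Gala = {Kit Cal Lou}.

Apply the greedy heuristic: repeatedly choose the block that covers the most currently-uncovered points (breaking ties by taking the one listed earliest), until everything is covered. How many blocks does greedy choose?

4

Greedy: pick Atlas (covers 5 new) → pick Comet (covers 3 new) → pick Gala (covers 2 new) → pick Bravo (covers 1 new). Total picks: 4.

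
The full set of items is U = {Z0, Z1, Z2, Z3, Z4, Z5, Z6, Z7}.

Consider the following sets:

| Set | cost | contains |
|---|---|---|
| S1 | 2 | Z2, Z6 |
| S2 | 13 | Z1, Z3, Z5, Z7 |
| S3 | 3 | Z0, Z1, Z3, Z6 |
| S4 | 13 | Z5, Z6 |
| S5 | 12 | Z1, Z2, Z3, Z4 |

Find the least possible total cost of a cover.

S2, S3, S5 together cover every item (S2 ∪ S3 ∪ S5 = {Z0, Z1, Z2, Z3, Z4, Z5, Z6, Z7}); total cost 13 + 3 + 12 = 28.
The greedy pick S3, S1, S2, S5 costs 30; no covering selection beats 28.

28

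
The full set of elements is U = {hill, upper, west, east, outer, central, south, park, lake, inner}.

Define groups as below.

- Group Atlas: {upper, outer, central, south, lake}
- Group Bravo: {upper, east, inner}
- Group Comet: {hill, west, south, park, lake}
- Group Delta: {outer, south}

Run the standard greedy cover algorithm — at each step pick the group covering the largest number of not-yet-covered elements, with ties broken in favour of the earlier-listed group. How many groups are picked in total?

Greedy: pick Atlas (covers 5 new) → pick Comet (covers 3 new) → pick Bravo (covers 2 new). Total picks: 3.

3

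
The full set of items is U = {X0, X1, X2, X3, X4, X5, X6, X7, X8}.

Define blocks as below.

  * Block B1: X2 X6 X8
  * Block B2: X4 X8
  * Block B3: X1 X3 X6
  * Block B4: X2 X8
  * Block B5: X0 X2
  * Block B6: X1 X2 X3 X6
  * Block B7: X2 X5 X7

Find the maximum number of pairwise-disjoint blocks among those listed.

3

B2, B3, B5 are pairwise disjoint (B2={X4,X8}; B3={X1,X3,X6}; B5={X0,X2}).
Every remaining block overlaps one of these, and no 4 of the listed blocks are pairwise disjoint, so 3 is the maximum.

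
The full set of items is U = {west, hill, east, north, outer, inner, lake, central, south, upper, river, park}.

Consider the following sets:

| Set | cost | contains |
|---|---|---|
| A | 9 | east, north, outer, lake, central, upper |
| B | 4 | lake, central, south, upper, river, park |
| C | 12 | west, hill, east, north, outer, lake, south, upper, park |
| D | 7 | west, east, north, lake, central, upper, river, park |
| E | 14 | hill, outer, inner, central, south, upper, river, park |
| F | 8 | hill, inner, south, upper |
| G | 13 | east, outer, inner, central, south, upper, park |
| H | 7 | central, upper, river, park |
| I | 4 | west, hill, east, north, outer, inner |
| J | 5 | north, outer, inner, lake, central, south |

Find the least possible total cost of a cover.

8

B, I together cover every item (B ∪ I = {west, hill, east, north, outer, inner, lake, central, south, upper, river, park}); total cost 4 + 4 = 8.
No covering selection has total cost below 8.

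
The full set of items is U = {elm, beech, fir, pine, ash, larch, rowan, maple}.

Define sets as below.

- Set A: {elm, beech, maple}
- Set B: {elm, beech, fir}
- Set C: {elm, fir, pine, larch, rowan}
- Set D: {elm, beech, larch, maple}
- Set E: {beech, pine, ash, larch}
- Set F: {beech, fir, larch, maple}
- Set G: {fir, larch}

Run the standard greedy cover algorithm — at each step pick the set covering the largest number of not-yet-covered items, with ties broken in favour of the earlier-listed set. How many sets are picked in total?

3

Greedy: pick C (covers 5 new) → pick A (covers 2 new) → pick E (covers 1 new). Total picks: 3.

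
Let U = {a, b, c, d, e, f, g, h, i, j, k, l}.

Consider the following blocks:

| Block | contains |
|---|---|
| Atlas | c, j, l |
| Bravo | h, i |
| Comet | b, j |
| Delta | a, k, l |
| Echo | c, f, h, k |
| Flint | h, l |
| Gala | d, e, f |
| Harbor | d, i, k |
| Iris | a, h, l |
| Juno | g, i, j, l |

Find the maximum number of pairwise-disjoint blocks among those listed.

4

Bravo, Comet, Delta, Gala are pairwise disjoint (Bravo={h,i}; Comet={b,j}; Delta={a,k,l}; Gala={d,e,f}).
Every remaining block overlaps one of these, and no 5 of the listed blocks are pairwise disjoint, so 4 is the maximum.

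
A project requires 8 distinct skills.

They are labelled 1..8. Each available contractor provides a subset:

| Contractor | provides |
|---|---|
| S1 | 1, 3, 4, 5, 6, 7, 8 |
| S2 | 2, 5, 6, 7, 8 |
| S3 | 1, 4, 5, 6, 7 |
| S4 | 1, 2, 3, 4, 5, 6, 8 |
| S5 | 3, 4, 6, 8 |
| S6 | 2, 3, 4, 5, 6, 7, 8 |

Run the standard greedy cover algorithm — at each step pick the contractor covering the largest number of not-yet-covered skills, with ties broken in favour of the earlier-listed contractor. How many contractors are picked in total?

Greedy: pick S1 (covers 7 new) → pick S2 (covers 1 new). Total picks: 2.

2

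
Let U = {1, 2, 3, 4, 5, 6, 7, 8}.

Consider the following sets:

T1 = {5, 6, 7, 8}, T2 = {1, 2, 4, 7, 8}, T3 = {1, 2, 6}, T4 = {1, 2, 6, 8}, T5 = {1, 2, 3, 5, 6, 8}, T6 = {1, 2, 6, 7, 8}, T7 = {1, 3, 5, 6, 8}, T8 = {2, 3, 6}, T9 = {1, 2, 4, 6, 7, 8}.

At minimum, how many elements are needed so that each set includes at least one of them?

2

The 2 elements {2, 5} hit every set.
No single element lies in every set, so at least 2 are needed and 2 is optimal.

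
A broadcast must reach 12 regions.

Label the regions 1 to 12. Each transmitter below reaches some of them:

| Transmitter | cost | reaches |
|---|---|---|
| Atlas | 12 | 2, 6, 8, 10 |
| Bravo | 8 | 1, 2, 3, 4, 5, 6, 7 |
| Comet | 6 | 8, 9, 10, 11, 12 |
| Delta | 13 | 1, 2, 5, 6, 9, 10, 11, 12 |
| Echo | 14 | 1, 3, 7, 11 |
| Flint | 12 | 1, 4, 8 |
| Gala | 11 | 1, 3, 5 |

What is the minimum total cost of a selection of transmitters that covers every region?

Bravo, Comet together cover every region (Bravo ∪ Comet = {1, 2, 3, 4, 5, 6, 7, 8, 9, 10, 11, 12}); total cost 8 + 6 = 14.
No covering selection has total cost below 14.

14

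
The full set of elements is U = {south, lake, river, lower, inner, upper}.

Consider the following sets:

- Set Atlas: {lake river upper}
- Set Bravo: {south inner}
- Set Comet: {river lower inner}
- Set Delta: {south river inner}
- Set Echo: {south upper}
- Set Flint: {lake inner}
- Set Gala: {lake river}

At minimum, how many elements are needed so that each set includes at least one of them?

3

The 3 elements {south, lake, river} hit every set.
No choice of 2 elements meets every set, so 3 is the minimum.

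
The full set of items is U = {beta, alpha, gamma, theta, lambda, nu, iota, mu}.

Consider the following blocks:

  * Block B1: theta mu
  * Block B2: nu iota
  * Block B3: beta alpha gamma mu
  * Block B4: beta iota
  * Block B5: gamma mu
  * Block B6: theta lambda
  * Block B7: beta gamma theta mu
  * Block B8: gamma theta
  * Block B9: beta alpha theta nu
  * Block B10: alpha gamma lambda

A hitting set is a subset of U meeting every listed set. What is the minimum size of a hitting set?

H = {gamma, theta, iota} meets every block (each contains at least one member of H), and |H| = 3.
The blocks B1, B2, B10 are pairwise disjoint, so any hitting set needs a separate item for each — at least 3. Hence 3 is optimal.

3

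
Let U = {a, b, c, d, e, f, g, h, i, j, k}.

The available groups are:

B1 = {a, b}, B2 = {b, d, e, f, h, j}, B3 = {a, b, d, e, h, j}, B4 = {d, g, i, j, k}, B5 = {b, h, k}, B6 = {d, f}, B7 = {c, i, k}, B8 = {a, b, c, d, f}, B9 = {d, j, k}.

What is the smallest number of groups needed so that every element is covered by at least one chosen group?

3

B3 and B4 and B8 together: B3 ∪ B4 ∪ B8 = {a, b, c, d, e, f, g, h, i, j, k} — every element is covered.
Only B4 contains g, so B4 is forced; the remaining 6 elements need at least 2 more groups (each remaining group adds at most 4) — so at least 3 groups are needed, and 3 is optimal.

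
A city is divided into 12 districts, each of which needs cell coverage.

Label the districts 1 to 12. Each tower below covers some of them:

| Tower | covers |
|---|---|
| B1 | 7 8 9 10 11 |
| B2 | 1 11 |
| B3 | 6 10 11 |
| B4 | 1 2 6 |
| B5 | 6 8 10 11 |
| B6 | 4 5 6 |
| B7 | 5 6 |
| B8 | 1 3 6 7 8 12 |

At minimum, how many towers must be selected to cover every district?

Take {B1, B4, B6, B8}. Their union is {1, 2, 3, 4, 5, 6, 7, 8, 9, 10, 11, 12}, which is all 12 districts.
No 3 of the 8 towers cover everything (all 56 combinations miss at least one district), so 4 is optimal.

4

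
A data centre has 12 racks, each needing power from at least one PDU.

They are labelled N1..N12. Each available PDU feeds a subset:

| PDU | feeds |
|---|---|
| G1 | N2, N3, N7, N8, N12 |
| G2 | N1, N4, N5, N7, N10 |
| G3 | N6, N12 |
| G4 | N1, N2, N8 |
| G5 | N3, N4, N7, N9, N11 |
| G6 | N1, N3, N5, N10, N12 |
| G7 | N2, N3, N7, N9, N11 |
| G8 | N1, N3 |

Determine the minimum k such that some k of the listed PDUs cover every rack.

4

Take {G1, G2, G3, G7}. Their union is {N1, N2, N3, N4, N5, N6, N7, N8, N9, N10, N11, N12}, which is all 12 racks.
No 3 of the 8 PDUs cover everything (all 56 combinations miss at least one rack), so 4 is optimal.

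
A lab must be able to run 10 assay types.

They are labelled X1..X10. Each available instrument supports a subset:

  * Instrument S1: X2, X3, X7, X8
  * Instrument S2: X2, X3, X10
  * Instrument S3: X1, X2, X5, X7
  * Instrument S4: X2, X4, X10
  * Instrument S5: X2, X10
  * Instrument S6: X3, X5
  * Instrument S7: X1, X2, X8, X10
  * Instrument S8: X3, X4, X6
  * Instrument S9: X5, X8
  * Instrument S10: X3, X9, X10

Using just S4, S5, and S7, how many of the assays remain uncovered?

Union of S4, S5, S7 = {X1, X2, X4, X8, X10}.
Not covered: X3, X5, X6, X7, X9 — 5 assays.

5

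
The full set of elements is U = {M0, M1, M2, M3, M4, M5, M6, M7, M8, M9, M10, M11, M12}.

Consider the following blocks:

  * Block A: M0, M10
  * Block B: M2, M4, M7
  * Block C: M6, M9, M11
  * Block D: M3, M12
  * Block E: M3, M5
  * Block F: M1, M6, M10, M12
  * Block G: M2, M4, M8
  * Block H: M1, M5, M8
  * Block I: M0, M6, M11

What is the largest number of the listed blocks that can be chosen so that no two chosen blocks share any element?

5

A, B, C, D, H are pairwise disjoint (A={M0,M10}; B={M2,M4,M7}; C={M6,M9,M11}; D={M3,M12}; H={M1,M5,M8}).
Every remaining block overlaps one of these, and no 6 of the listed blocks are pairwise disjoint, so 5 is the maximum.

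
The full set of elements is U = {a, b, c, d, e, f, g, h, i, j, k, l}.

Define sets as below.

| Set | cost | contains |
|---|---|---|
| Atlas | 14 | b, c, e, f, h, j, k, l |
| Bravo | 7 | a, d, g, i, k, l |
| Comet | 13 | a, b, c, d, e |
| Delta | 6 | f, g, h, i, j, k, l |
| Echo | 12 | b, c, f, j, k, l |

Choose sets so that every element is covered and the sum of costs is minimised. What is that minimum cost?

19

Comet, Delta together cover every element (Comet ∪ Delta = {a, b, c, d, e, f, g, h, i, j, k, l}); total cost 13 + 6 = 19.
No covering selection has total cost below 19.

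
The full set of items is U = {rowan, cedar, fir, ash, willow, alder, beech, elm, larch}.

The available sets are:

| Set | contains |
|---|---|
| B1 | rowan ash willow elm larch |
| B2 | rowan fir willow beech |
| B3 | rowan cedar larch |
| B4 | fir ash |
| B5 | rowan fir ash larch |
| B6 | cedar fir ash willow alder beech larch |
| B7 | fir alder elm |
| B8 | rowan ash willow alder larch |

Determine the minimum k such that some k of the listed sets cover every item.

2

B1 and B6 together: B1 ∪ B6 = {rowan, cedar, fir, ash, willow, alder, beech, elm, larch} — every item is covered.
No single set has all 9 items (the largest, B6, has 7), so 2 is optimal.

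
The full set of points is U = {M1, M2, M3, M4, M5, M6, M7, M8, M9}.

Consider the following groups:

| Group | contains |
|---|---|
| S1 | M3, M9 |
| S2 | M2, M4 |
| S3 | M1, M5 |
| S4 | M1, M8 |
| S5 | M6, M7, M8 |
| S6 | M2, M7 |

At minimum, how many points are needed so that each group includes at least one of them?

H = {M1, M2, M3, M7} meets every group (each contains at least one member of H), and |H| = 4.
The groups S1, S2, S3, S5 are pairwise disjoint, so any hitting set needs a separate point for each — at least 4. Hence 4 is optimal.

4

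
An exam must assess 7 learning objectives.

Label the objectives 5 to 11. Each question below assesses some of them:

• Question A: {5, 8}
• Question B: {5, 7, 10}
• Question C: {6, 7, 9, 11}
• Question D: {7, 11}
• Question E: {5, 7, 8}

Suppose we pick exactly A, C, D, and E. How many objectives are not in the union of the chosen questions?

1

Union of A, C, D, E = {5, 6, 7, 8, 9, 11}.
Not covered: 10 — 1 objective.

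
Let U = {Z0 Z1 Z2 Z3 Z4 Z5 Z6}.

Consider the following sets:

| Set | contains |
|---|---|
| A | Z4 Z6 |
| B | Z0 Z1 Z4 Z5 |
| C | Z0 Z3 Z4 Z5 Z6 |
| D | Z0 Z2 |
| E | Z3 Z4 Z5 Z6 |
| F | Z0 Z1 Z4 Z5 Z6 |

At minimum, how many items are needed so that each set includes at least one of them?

H = {Z2, Z4} meets every set (each contains at least one member of H), and |H| = 2.
The sets D, E are pairwise disjoint, so any hitting set needs a separate item for each — at least 2. Hence 2 is optimal.

2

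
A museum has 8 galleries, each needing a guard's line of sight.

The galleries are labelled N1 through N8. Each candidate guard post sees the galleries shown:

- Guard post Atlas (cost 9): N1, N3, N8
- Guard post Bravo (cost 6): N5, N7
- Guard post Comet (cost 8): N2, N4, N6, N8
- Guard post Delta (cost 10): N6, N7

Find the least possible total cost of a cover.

23

Atlas, Bravo, Comet together cover every gallery (Atlas ∪ Bravo ∪ Comet = {N1, N2, N3, N4, N5, N6, N7, N8}); total cost 9 + 6 + 8 = 23.
No covering selection has total cost below 23.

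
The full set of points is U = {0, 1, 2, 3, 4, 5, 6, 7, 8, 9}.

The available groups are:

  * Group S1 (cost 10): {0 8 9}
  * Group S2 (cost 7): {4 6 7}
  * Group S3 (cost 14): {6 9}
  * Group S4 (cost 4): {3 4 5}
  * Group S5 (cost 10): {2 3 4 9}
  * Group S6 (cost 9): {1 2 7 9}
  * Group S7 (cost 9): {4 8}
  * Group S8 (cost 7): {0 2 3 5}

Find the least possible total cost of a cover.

S1, S2, S4, S6 together cover every point (S1 ∪ S2 ∪ S4 ∪ S6 = {0, 1, 2, 3, 4, 5, 6, 7, 8, 9}); total cost 10 + 7 + 4 + 9 = 30.
No covering selection has total cost below 30.

30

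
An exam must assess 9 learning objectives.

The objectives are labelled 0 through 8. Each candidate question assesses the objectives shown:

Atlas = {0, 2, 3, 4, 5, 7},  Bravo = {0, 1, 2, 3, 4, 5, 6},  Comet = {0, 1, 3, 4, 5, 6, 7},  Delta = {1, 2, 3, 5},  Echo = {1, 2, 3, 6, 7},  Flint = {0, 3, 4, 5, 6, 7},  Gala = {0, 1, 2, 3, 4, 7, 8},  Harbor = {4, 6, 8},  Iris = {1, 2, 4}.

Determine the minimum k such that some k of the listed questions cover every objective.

Take {Flint, Gala}. Their union is {0, 1, 2, 3, 4, 5, 6, 7, 8}, which is all 9 objectives.
No single question has all 9 objectives (the largest, Bravo, has 7), so 2 is optimal.

2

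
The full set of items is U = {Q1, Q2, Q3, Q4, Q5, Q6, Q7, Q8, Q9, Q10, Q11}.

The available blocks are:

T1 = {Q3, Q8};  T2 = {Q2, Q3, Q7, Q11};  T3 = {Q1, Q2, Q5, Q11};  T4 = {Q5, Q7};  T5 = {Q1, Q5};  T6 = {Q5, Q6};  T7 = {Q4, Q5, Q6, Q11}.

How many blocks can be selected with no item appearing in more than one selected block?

2

T1, T6 are pairwise disjoint (T1={Q3,Q8}; T6={Q5,Q6}).
Every remaining block overlaps one of these, and no 3 of the listed blocks are pairwise disjoint, so 2 is the maximum.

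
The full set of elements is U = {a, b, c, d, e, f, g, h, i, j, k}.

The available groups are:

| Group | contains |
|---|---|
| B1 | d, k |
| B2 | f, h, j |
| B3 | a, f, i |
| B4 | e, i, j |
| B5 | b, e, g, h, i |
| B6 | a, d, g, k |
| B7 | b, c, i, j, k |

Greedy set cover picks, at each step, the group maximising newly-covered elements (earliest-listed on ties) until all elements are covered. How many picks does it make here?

4

Greedy: pick B5 (covers 5 new) → pick B6 (covers 3 new) → pick B2 (covers 2 new) → pick B7 (covers 1 new). Total picks: 4.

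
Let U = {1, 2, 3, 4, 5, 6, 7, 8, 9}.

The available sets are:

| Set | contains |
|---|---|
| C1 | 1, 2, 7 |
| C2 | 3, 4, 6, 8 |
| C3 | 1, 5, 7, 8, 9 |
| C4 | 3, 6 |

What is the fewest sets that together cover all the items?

C1 and C2 and C3 together: C1 ∪ C2 ∪ C3 = {1, 2, 3, 4, 5, 6, 7, 8, 9} — every item is covered.
Only C1 contains 2, so C1 is forced; the remaining 6 items need at least 2 more sets (each remaining set adds at most 4) — so at least 3 sets are needed, and 3 is optimal.

3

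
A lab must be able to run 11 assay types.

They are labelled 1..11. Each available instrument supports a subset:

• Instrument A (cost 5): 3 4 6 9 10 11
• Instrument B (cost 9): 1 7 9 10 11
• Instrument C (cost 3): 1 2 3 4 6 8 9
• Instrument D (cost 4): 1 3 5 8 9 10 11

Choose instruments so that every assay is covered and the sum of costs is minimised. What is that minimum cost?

16

B, C, D together cover every assay (B ∪ C ∪ D = {1, 2, 3, 4, 5, 6, 7, 8, 9, 10, 11}); total cost 9 + 3 + 4 = 16.
No covering selection has total cost below 16.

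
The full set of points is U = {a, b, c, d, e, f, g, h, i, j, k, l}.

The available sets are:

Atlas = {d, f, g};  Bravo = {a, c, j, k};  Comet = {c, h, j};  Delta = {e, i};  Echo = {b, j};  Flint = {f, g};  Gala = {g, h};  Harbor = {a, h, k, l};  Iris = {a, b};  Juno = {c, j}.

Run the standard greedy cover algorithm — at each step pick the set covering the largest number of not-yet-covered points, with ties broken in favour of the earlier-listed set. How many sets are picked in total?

Greedy: pick Bravo (covers 4 new) → pick Atlas (covers 3 new) → pick Delta (covers 2 new) → pick Harbor (covers 2 new) → pick Echo (covers 1 new). Total picks: 5.

5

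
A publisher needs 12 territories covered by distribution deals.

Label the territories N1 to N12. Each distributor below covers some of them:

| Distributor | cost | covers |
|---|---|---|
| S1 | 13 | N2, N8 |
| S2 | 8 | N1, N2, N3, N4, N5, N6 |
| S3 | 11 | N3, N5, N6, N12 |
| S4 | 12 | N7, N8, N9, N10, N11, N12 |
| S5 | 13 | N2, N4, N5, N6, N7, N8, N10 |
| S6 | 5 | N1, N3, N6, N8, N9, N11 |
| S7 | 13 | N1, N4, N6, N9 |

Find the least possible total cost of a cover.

20

S2, S4 together cover every territory (S2 ∪ S4 = {N1, N2, N3, N4, N5, N6, N7, N8, N9, N10, N11, N12}); total cost 8 + 12 = 20.
The greedy pick S6, S5, S3 costs 29; no covering selection beats 20.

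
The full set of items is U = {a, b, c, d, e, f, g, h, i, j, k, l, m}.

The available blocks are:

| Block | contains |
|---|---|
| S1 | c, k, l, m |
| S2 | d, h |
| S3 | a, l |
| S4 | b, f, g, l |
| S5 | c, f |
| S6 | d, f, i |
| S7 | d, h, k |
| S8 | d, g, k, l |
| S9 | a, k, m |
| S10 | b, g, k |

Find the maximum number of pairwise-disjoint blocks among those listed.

4

S2, S3, S5, S10 are pairwise disjoint (S2={d,h}; S3={a,l}; S5={c,f}; S10={b,g,k}).
Every remaining block overlaps one of these, and no 5 of the listed blocks are pairwise disjoint, so 4 is the maximum.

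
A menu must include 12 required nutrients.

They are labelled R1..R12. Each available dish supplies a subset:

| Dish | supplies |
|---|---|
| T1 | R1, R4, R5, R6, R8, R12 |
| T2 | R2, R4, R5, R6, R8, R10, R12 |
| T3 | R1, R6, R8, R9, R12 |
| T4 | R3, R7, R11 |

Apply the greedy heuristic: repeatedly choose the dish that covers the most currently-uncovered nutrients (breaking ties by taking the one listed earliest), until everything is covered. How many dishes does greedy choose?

Greedy: pick T2 (covers 7 new) → pick T4 (covers 3 new) → pick T3 (covers 2 new). Total picks: 3.

3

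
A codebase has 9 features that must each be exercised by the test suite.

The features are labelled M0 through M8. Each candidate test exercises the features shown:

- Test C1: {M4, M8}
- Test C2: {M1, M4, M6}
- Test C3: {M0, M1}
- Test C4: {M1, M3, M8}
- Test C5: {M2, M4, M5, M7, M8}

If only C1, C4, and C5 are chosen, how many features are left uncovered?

2

Union of C1, C4, C5 = {M1, M2, M3, M4, M5, M7, M8}.
Not covered: M0, M6 — 2 features.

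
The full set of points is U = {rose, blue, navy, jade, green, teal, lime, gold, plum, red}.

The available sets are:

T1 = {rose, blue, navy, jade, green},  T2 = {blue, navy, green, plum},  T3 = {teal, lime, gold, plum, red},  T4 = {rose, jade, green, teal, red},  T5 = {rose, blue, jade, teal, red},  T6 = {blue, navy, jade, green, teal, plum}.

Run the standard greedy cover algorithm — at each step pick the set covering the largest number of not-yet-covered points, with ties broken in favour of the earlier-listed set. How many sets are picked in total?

3

Greedy: pick T6 (covers 6 new) → pick T3 (covers 3 new) → pick T1 (covers 1 new). Total picks: 3.
(The true minimum cover uses only 2 sets, so greedy is not optimal here.)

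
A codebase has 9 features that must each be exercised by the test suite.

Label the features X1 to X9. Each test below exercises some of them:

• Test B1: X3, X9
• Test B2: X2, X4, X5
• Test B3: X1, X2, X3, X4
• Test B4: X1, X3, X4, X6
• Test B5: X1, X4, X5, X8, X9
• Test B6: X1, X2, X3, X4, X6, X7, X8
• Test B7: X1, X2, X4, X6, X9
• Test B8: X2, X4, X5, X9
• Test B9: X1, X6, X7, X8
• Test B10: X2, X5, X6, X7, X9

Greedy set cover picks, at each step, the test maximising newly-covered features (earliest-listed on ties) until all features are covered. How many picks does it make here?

Greedy: pick B6 (covers 7 new) → pick B5 (covers 2 new). Total picks: 2.

2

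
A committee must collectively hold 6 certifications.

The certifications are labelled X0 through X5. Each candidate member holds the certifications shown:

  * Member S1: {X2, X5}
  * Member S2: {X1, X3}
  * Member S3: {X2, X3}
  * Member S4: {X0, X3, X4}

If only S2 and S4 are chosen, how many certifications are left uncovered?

2

Union of S2, S4 = {X0, X1, X3, X4}.
Not covered: X2, X5 — 2 certifications.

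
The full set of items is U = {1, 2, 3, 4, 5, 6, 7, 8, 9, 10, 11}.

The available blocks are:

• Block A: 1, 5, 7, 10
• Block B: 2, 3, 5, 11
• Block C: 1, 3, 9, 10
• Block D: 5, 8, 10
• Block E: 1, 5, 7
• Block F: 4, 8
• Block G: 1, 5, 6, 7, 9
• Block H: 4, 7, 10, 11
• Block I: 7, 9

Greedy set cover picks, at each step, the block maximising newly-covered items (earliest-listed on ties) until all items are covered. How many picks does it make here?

4

Greedy: pick G (covers 5 new) → pick B (covers 3 new) → pick D (covers 2 new) → pick F (covers 1 new). Total picks: 4.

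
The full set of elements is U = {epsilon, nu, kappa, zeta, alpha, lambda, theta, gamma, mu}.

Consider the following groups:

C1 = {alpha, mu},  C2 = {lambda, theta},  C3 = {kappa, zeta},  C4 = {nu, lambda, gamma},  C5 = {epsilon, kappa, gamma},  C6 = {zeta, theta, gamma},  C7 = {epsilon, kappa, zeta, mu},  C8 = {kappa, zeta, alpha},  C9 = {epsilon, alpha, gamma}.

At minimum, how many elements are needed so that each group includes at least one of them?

4

The 4 elements {kappa, theta, gamma, mu} hit every group.
No choice of 3 elements meets every group, so 4 is the minimum.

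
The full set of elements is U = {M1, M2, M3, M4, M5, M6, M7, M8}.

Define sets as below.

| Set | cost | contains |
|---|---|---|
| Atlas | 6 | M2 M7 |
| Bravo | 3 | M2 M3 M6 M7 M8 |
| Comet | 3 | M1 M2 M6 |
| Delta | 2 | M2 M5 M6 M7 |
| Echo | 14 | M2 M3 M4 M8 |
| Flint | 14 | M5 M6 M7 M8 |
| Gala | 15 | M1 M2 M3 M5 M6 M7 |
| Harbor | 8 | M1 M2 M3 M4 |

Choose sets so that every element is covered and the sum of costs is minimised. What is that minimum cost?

13

Bravo, Delta, Harbor together cover every element (Bravo ∪ Delta ∪ Harbor = {M1, M2, M3, M4, M5, M6, M7, M8}); total cost 3 + 2 + 8 = 13.
The greedy pick Delta, Bravo, Comet, Harbor costs 16; no covering selection beats 13.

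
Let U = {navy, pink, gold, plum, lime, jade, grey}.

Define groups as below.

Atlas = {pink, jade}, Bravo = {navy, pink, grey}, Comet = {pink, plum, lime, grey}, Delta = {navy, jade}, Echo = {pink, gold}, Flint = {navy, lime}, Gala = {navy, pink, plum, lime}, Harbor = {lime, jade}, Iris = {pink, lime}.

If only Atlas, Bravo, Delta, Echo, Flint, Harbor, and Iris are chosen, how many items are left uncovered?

1

Union of Atlas, Bravo, Delta, Echo, Flint, Harbor, Iris = {navy, pink, gold, lime, jade, grey}.
Not covered: plum — 1 item.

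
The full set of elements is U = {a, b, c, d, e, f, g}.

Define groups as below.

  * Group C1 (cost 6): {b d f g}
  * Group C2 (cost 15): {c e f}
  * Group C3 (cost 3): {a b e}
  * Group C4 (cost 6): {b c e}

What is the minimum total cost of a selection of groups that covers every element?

15

C1, C3, C4 together cover every element (C1 ∪ C3 ∪ C4 = {a, b, c, d, e, f, g}); total cost 6 + 3 + 6 = 15.
No covering selection has total cost below 15.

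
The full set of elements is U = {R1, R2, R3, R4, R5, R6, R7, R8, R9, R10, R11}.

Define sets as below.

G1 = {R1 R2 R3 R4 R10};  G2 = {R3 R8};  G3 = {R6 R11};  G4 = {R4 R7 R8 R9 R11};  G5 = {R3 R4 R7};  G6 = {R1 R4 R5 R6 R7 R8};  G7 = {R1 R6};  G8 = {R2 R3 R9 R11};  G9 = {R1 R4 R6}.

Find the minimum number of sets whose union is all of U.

G1 and G4 and G6 together: G1 ∪ G4 ∪ G6 = {R1, R2, R3, R4, R5, R6, R7, R8, R9, R10, R11} — every element is covered.
Only G6 contains R5, so G6 is forced; the remaining 5 elements need at least 2 more sets (each remaining set adds at most 4) — so at least 3 sets are needed, and 3 is optimal.

3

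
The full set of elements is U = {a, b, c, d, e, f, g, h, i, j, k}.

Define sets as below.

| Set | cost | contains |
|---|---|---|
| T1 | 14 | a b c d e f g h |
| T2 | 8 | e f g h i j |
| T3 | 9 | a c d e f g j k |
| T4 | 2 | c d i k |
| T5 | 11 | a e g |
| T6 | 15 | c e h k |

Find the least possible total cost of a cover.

24

T1, T2, T4 together cover every element (T1 ∪ T2 ∪ T4 = {a, b, c, d, e, f, g, h, i, j, k}); total cost 14 + 8 + 2 = 24.
No covering selection has total cost below 24.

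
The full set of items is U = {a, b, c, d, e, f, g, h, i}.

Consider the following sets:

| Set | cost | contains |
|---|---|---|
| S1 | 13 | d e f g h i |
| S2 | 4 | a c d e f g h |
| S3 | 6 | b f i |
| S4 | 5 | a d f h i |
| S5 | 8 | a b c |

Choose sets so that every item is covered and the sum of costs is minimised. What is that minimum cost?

10

S2, S3 together cover every item (S2 ∪ S3 = {a, b, c, d, e, f, g, h, i}); total cost 4 + 6 = 10.
No covering selection has total cost below 10.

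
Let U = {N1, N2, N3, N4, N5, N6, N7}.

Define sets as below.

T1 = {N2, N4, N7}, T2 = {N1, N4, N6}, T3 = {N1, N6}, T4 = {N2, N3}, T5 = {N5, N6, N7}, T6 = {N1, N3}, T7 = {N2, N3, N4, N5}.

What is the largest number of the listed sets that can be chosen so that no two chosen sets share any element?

2

T4, T5 are pairwise disjoint (T4={N2,N3}; T5={N5,N6,N7}).
Every remaining set overlaps one of these, and no 3 of the listed sets are pairwise disjoint, so 2 is the maximum.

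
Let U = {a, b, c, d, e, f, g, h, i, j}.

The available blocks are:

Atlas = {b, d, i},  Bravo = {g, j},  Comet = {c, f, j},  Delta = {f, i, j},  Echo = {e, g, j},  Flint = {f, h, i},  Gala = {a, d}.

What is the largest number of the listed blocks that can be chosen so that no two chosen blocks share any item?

3

Echo, Flint, Gala are pairwise disjoint (Echo={e,g,j}; Flint={f,h,i}; Gala={a,d}).
Every remaining block overlaps one of these, and no 4 of the listed blocks are pairwise disjoint, so 3 is the maximum.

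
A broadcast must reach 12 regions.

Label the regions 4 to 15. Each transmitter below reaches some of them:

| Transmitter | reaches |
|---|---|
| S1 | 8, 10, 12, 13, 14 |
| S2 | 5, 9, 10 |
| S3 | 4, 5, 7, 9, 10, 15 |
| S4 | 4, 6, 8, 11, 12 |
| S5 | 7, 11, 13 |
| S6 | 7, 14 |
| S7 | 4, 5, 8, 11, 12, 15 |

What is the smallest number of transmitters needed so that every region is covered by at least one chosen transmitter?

3

Take {S1, S3, S4}. Their union is {4, 5, 6, 7, 8, 9, 10, 11, 12, 13, 14, 15}, which is all 12 regions.
Only S4 contains 6, so S4 is forced; the remaining 7 regions need at least 2 more transmitters (each remaining transmitter adds at most 5) — so at least 3 transmitters are needed, and 3 is optimal.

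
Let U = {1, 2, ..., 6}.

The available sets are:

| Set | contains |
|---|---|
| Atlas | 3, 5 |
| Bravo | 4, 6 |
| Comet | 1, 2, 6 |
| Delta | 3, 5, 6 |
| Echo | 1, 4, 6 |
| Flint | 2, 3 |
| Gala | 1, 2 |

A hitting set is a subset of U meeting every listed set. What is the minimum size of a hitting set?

3

The 3 items {2, 5, 6} hit every set.
The sets Atlas, Bravo, Gala are pairwise disjoint, so any hitting set needs a separate item for each — at least 3. Hence 3 is optimal.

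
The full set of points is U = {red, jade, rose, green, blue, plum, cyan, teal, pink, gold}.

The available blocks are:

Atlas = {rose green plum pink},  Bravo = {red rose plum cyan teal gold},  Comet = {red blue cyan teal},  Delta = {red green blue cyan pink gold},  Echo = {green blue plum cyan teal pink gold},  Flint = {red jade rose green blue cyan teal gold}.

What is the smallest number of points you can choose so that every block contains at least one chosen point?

2

The 2 points {plum, cyan} hit every block.
The blocks Atlas, Comet are pairwise disjoint, so any hitting set needs a separate point for each — at least 2. Hence 2 is optimal.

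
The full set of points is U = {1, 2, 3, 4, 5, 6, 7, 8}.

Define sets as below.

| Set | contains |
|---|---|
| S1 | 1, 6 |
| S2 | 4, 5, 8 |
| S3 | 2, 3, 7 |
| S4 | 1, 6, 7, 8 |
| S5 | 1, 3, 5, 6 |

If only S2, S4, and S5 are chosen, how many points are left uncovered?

1

Union of S2, S4, S5 = {1, 3, 4, 5, 6, 7, 8}.
Not covered: 2 — 1 point.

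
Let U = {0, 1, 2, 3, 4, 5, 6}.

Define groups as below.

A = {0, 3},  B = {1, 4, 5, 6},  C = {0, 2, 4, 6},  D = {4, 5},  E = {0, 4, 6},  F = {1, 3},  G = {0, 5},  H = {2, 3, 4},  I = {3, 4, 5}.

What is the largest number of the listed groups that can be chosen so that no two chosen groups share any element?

A, D are pairwise disjoint (A={0,3}; D={4,5}).
Every remaining group overlaps one of these, and no 3 of the listed groups are pairwise disjoint, so 2 is the maximum.

2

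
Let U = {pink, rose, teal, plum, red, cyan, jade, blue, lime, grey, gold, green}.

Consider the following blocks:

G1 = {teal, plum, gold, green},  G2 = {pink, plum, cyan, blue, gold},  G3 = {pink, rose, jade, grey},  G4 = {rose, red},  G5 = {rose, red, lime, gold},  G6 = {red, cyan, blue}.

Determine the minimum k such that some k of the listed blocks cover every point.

4

G1 and G3 and G5 and G6 together: G1 ∪ G3 ∪ G5 ∪ G6 = {pink, rose, teal, plum, red, cyan, jade, blue, lime, grey, gold, green} — every point is covered.
No 3 of the 6 blocks cover everything (all 20 combinations miss at least one point), so 4 is optimal.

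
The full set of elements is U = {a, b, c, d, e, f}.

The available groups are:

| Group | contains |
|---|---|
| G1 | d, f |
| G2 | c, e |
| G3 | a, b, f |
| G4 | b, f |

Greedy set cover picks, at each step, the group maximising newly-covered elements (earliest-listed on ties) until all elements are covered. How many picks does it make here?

Greedy: pick G3 (covers 3 new) → pick G2 (covers 2 new) → pick G1 (covers 1 new). Total picks: 3.

3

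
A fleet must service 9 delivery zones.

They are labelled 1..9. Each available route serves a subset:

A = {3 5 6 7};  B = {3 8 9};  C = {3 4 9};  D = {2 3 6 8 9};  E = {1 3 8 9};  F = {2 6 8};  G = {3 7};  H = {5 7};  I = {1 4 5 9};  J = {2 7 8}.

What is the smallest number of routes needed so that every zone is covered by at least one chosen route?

Take {D, H, I}. Their union is {1, 2, 3, 4, 5, 6, 7, 8, 9}, which is all 9 zones.
No 2 of the 10 routes cover everything (all 45 combinations miss at least one zone), so 3 is optimal.

3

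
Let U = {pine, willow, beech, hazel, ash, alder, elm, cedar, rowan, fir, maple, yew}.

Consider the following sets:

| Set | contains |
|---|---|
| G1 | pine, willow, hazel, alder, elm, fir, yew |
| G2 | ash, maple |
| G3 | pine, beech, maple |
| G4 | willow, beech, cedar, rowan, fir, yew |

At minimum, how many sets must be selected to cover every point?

G1 and G2 and G4 together: G1 ∪ G2 ∪ G4 = {pine, willow, beech, hazel, ash, alder, elm, cedar, rowan, fir, maple, yew} — every point is covered.
Only G1 contains hazel, so G1 is forced; the remaining 5 points need at least 2 more sets (each remaining set adds at most 3) — so at least 3 sets are needed, and 3 is optimal.

3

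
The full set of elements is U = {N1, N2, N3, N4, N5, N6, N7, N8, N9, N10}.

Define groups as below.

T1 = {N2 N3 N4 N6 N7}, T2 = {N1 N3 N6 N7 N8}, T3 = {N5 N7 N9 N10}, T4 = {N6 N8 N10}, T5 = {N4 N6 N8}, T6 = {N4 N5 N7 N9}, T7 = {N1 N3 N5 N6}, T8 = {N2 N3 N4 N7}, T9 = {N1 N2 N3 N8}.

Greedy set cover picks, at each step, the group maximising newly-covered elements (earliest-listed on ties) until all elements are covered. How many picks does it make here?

Greedy: pick T1 (covers 5 new) → pick T3 (covers 3 new) → pick T2 (covers 2 new). Total picks: 3.

3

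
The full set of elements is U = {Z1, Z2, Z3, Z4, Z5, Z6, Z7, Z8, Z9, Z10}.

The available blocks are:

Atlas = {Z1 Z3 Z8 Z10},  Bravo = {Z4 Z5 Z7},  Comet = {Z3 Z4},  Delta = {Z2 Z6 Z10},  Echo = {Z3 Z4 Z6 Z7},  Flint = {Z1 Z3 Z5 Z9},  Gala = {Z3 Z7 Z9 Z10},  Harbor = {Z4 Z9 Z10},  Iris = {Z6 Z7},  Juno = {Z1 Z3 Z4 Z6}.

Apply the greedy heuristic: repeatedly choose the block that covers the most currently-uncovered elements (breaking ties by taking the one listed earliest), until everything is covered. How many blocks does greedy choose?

Greedy: pick Atlas (covers 4 new) → pick Bravo (covers 3 new) → pick Delta (covers 2 new) → pick Flint (covers 1 new). Total picks: 4.

4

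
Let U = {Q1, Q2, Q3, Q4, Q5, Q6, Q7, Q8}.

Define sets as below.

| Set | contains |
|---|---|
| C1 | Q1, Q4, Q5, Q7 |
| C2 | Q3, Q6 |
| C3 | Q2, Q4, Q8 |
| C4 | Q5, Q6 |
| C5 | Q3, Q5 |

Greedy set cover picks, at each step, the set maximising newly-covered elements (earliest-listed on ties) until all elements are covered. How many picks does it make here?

Greedy: pick C1 (covers 4 new) → pick C2 (covers 2 new) → pick C3 (covers 2 new). Total picks: 3.

3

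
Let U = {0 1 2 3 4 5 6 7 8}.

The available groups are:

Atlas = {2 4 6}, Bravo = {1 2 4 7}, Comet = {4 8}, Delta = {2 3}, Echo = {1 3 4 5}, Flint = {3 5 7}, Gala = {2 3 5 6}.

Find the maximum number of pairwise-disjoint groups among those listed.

2

Comet, Gala are pairwise disjoint (Comet={4,8}; Gala={2,3,5,6}).
Every remaining group overlaps one of these, and no 3 of the listed groups are pairwise disjoint, so 2 is the maximum.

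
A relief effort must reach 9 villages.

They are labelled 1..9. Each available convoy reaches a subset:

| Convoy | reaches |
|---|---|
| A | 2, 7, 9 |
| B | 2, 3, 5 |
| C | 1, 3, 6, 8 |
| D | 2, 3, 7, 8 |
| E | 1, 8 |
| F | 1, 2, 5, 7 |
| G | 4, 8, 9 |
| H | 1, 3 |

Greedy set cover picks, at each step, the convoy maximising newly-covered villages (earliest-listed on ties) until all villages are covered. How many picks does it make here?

4

Greedy: pick C (covers 4 new) → pick A (covers 3 new) → pick B (covers 1 new) → pick G (covers 1 new). Total picks: 4.
(The true minimum cover uses only 3 convoys, so greedy is not optimal here.)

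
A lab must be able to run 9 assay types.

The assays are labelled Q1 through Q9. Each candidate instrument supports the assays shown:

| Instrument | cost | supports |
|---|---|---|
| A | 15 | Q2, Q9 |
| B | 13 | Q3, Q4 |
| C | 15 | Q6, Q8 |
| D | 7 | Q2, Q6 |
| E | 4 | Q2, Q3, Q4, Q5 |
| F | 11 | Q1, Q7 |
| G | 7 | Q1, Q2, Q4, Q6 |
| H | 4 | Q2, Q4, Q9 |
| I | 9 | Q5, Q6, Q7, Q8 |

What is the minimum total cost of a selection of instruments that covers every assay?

E, G, H, I together cover every assay (E ∪ G ∪ H ∪ I = {Q1, Q2, Q3, Q4, Q5, Q6, Q7, Q8, Q9}); total cost 4 + 7 + 4 + 9 = 24.
No covering selection has total cost below 24.

24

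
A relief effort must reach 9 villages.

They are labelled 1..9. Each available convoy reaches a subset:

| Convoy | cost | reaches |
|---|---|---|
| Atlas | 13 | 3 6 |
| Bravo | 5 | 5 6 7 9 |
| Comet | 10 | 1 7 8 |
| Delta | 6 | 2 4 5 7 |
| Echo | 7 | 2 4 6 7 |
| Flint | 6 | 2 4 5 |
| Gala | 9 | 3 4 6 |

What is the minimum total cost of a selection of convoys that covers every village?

Bravo, Comet, Flint, Gala together cover every village (Bravo ∪ Comet ∪ Flint ∪ Gala = {1, 2, 3, 4, 5, 6, 7, 8, 9}); total cost 5 + 10 + 6 + 9 = 30.
No covering selection has total cost below 30.

30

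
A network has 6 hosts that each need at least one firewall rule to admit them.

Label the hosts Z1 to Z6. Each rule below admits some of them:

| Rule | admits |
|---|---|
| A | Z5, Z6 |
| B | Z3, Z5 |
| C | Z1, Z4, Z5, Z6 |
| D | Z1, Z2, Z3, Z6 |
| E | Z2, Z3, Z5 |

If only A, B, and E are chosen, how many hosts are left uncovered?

2

Union of A, B, E = {Z2, Z3, Z5, Z6}.
Not covered: Z1, Z4 — 2 hosts.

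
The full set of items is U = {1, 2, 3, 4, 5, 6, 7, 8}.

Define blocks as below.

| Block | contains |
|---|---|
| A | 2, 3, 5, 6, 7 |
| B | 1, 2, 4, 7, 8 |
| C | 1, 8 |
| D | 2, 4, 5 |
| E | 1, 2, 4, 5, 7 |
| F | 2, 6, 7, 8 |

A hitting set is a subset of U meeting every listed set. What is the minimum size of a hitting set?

Take H = {5, 8}. Each listed block contains at least one of these, so H is a hitting set of size 2.
The blocks A, C are pairwise disjoint, so any hitting set needs a separate item for each — at least 2. Hence 2 is optimal.

2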